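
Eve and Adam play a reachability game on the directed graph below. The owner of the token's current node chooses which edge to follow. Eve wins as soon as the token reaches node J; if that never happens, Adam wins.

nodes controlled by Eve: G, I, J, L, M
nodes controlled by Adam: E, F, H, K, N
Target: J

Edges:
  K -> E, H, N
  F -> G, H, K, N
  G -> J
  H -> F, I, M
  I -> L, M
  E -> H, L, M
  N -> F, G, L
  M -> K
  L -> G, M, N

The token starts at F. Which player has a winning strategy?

A0 = {J}
A1: add {G} — G (Eve) has G→J.
A2: add {L} — L (Eve) has L→G.
A3: add {I} — I (Eve) has I→L.
A4 = A3; e.g. E (Adam) can still go to H. Fixed point.
F never enters the attractor, so Adam can avoid the target forever.

Adam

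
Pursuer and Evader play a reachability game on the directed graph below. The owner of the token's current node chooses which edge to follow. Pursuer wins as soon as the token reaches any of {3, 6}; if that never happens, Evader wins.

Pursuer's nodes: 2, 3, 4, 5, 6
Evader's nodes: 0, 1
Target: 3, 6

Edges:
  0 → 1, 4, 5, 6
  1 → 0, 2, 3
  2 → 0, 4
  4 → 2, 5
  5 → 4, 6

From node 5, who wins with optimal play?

A0 = {3, 6}
A1: add {5} — 5 (Pursuer) has 5→6.
5 ∈ A1, so Pursuer can force the target.

Pursuer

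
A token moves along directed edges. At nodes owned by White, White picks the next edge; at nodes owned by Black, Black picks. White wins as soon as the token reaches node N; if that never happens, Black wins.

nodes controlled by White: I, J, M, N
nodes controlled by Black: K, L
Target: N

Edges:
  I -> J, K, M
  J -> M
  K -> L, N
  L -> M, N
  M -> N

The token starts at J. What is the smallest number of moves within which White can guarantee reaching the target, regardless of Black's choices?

A0 = {N}
A1: add {M} — M (White) has M→N.
A2: add {I, J, L} — I (White) has I→M; J (White) has J→M; L (Black): all of {M, N} already in.
J enters the attractor at level 2, so White can force the target in 2 moves from there.

2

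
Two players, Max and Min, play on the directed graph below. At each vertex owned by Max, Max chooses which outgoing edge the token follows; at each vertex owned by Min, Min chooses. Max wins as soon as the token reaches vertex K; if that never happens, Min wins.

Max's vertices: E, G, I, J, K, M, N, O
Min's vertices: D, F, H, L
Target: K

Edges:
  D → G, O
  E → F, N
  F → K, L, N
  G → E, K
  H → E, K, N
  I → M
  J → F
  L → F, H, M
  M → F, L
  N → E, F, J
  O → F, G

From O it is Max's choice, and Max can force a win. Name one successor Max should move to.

G

A0 = {K}
A1: add {G} — G (Max) has G→K.
A2: add {O} — O (Max) has O→G.
A3: add {D} — D (Min): all of {G, O} already in.
A4 = A3; e.g. E (Max) has no edge into A3. Fixed point.
From O, successor G is in the attractor (rank 1); the other successor F is not.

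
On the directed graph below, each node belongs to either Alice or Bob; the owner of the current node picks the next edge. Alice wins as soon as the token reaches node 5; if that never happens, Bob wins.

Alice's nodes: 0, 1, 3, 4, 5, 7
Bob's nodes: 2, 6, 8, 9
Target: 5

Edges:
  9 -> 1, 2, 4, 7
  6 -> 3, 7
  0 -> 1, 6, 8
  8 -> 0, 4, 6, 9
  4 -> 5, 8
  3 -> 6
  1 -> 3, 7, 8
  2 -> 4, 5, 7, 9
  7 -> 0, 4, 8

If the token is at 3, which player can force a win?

A0 = {5}
A1: add {4} — 4 (Alice) has 4→5.
A2: add {7} — 7 (Alice) has 7→4.
A3: add {1} — 1 (Alice) has 1→7.
A4: add {0} — 0 (Alice) has 0→1.
A5 = A4; e.g. 2 (Bob) can still go to 9. Fixed point.
3 never enters the attractor, so Bob can avoid the target forever.

Bob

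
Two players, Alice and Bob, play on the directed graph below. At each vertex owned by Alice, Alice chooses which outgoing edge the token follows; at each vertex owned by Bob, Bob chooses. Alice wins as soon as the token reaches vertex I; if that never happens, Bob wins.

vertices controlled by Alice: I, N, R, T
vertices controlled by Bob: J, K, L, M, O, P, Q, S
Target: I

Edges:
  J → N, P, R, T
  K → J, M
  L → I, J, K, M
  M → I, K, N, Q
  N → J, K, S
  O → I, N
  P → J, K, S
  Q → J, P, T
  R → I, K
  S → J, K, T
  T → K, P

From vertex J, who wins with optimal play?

Bob

A0 = {I}
A1: add {R} — R (Alice) has R→I.
A2 = A1; e.g. J (Bob) can still go to N. Fixed point.
J never enters the attractor, so Bob can avoid the target forever.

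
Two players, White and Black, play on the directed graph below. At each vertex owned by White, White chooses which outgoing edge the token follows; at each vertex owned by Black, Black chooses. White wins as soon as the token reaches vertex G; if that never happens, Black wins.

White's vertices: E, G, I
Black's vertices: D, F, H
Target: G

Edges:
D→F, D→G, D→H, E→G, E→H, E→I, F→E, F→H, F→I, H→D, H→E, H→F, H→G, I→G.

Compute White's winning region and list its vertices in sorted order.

E, G, I

A0 = {G}
A1: add {E, I} — E (White) has E→G; I (White) has I→G.
A2 = A1; e.g. D (Black) can still go to F. Fixed point.
White's winning region = {E, G, I}.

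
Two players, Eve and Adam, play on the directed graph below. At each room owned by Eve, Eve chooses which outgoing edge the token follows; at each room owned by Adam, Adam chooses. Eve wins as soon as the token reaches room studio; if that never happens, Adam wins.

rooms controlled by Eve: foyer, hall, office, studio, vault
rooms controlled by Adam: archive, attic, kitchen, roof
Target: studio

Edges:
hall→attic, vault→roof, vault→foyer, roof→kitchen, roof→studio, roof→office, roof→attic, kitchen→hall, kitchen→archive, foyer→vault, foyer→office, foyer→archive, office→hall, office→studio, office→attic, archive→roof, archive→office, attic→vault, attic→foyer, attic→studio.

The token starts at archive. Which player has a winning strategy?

Adam

A0 = {studio}
A1: add {office} — office (Eve) has office→studio.
A2: add {foyer} — foyer (Eve) has foyer→office.
A3: add {vault} — vault (Eve) has vault→foyer.
A4: add {attic} — attic (Adam): all of {vault, foyer, studio} already in.
A5: add {hall} — hall (Eve) has hall→attic.
A6 = A5; e.g. roof (Adam) can still go to kitchen. Fixed point.
archive never enters the attractor, so Adam can avoid the target forever.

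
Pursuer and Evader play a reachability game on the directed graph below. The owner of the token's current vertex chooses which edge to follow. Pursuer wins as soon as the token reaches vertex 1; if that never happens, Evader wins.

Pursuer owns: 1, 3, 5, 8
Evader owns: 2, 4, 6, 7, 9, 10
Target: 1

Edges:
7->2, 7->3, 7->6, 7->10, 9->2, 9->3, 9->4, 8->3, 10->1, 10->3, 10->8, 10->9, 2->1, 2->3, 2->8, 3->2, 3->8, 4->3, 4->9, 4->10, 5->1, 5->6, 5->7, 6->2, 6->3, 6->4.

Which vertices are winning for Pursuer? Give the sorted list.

1, 5

A0 = {1}
A1: add {5} — 5 (Pursuer) has 5→1.
A2 = A1; e.g. 2 (Evader) can still go to 3. Fixed point.
Pursuer's winning region = {1, 5}.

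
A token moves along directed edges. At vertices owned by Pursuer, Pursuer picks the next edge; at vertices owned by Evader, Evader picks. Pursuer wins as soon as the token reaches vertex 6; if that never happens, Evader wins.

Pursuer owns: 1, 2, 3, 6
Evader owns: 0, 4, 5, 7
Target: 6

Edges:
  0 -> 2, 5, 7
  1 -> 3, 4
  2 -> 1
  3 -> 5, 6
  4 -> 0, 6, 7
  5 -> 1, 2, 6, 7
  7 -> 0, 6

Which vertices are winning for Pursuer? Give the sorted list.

A0 = {6}
A1: add {3} — 3 (Pursuer) has 3→6.
A2: add {1} — 1 (Pursuer) has 1→3.
A3: add {2} — 2 (Pursuer) has 2→1.
A4 = A3; e.g. 0 (Evader) can still go to 5. Fixed point.
Pursuer's winning region = {1, 2, 3, 6}.

1, 2, 3, 6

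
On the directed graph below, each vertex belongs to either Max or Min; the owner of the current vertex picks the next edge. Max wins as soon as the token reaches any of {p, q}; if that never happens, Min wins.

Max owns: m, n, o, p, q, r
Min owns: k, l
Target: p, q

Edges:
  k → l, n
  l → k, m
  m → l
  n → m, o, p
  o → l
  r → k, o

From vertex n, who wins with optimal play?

Max

A0 = {p, q}
A1: add {n} — n (Max) has n→p.
A2 = A1; e.g. k (Min) can still go to l. Fixed point.
n ∈ A1, so Max can force the target.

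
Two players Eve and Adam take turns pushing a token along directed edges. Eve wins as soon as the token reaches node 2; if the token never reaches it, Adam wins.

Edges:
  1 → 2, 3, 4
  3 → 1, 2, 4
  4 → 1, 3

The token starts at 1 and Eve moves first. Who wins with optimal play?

Eve

Track states (vertex, player-to-move).
A0 = {(2,Eve), (2,Adam)}
A1: add {(1,Eve), (3,Eve)}.
(1,Eve) ∈ A1 ⇒ Eve forces the target.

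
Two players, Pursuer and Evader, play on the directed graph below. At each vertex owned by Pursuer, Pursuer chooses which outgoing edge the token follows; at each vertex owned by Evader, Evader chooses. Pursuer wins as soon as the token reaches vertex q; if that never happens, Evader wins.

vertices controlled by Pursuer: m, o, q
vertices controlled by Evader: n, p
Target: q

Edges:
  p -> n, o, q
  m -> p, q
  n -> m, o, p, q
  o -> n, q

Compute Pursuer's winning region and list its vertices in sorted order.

A0 = {q}
A1: add {m, o} — m (Pursuer) has m→q; o (Pursuer) has o→q.
A2 = A1; e.g. n (Evader) can still go to p. Fixed point.
Pursuer's winning region = {m, o, q}.

m, o, q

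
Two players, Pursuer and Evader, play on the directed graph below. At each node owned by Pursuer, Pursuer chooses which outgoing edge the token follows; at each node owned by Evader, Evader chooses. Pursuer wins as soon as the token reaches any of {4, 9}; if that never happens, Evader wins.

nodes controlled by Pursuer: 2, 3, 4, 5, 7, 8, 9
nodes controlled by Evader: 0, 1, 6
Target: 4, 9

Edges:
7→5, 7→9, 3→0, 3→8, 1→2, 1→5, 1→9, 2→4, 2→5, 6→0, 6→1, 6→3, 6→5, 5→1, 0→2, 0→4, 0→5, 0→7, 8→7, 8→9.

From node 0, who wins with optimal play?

Evader

A0 = {4, 9}
A1: add {2, 7, 8} — 2 (Pursuer) has 2→4; 7 (Pursuer) has 7→9; 8 (Pursuer) has 8→9.
A2: add {3} — 3 (Pursuer) has 3→8.
A3 = A2; e.g. 0 (Evader) can still go to 5. Fixed point.
0 never enters the attractor, so Evader can avoid the target forever.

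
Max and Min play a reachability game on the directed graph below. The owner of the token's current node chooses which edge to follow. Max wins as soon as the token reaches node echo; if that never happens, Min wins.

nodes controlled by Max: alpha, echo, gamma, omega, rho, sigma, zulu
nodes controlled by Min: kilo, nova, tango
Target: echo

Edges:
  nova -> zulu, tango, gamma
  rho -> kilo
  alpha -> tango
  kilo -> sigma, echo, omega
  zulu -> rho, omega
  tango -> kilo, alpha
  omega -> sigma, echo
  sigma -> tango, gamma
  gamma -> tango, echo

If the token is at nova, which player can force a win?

A0 = {echo}
A1: add {gamma, omega} — gamma (Max) has gamma→echo; omega (Max) has omega→echo.
A2: add {sigma, zulu} — zulu (Max) has zulu→omega; sigma (Max) has sigma→gamma.
A3: add {kilo} — kilo (Min): all of {sigma, echo, omega} already in.
A4: add {rho} — rho (Max) has rho→kilo.
A5 = A4; e.g. tango (Min) can still go to alpha. Fixed point.
nova never enters the attractor, so Min can avoid the target forever.

Min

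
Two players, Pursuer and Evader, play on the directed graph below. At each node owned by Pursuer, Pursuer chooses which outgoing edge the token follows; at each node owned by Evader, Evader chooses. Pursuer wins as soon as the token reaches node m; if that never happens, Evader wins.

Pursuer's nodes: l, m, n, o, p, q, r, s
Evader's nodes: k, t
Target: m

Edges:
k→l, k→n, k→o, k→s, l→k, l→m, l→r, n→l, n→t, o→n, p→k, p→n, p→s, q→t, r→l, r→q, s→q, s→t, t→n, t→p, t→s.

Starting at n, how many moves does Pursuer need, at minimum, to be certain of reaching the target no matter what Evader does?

A0 = {m}
A1: add {l} — l (Pursuer) has l→m.
A2: add {n, r} — n (Pursuer) has n→l; r (Pursuer) has r→l.
n enters the attractor at level 2, so Pursuer can force the target in 2 moves from there.

2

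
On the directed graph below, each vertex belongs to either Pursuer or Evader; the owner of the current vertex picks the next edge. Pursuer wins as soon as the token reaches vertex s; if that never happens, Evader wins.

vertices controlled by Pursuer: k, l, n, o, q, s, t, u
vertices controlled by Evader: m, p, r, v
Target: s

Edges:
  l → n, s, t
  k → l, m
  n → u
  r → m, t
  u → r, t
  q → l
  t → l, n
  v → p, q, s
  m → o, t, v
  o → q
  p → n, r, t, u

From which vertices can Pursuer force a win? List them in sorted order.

k, l, n, o, q, s, t, u

A0 = {s}
A1: add {l} — l (Pursuer) has l→s.
A2: add {k, q, t} — k (Pursuer) has k→l; q (Pursuer) has q→l; t (Pursuer) has t→l.
A3: add {o, u} — o (Pursuer) has o→q; u (Pursuer) has u→t.
A4: add {n} — n (Pursuer) has n→u.
A5 = A4; e.g. m (Evader) can still go to v. Fixed point.
Pursuer's winning region = {k, l, n, o, q, s, t, u}.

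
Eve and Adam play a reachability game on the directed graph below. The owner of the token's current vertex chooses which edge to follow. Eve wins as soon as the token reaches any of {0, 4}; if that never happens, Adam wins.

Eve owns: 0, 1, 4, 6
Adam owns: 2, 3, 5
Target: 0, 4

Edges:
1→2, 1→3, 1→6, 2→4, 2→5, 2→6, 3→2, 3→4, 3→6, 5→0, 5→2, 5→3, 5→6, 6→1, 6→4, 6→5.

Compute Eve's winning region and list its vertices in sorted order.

A0 = {0, 4}
A1: add {6} — 6 (Eve) has 6→4.
A2: add {1} — 1 (Eve) has 1→6.
A3 = A2; e.g. 2 (Adam) can still go to 5. Fixed point.
Eve's winning region = {0, 1, 4, 6}.

0, 1, 4, 6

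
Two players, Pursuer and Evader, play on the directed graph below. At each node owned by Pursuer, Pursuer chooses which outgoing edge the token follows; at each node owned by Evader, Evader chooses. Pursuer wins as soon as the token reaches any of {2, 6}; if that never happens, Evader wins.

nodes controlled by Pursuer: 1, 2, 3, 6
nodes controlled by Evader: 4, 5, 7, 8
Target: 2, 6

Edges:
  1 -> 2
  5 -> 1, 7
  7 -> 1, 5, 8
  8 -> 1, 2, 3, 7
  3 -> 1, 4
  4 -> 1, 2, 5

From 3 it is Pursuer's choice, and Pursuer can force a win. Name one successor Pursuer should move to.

A0 = {2, 6}
A1: add {1} — 1 (Pursuer) has 1→2.
A2: add {3} — 3 (Pursuer) has 3→1.
A3 = A2; e.g. 4 (Evader) can still go to 5. Fixed point.
From 3, successor 1 is in the attractor (rank 1); the other successor 4 is not.

1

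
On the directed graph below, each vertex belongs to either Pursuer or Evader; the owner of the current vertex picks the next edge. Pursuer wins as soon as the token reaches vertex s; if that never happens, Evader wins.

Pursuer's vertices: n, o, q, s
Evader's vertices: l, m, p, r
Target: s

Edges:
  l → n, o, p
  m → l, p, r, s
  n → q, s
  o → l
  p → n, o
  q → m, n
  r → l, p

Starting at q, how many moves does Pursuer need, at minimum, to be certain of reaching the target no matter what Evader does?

A0 = {s}
A1: add {n} — n (Pursuer) has n→s.
A2: add {q} — q (Pursuer) has q→n.
A3 = A2; e.g. l (Evader) can still go to o. Fixed point.
q enters the attractor at level 2, so Pursuer can force the target in 2 moves from there.

2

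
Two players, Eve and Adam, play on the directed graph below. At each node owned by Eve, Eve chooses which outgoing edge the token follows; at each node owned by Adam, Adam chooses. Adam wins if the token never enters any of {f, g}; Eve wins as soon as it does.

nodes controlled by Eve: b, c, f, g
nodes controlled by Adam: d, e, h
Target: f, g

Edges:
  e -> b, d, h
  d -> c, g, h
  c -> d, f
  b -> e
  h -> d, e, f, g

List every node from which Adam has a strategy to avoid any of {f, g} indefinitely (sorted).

A0 = {f, g}
A1: add {c} — c (Eve) has c→f.
A2 = A1; e.g. b (Eve) has no edge into A1. Fixed point.
Eve's attractor = {c, f, g}; Adam avoids the target exactly from the complement.

b, d, e, h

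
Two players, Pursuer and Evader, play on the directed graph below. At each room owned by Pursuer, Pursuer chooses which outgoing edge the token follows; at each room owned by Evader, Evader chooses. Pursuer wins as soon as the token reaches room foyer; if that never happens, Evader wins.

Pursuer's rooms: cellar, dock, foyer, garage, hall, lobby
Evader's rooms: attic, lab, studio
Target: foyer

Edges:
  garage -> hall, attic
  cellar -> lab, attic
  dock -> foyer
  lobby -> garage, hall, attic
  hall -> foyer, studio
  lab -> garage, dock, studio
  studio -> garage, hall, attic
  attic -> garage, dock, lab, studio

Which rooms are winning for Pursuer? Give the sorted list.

A0 = {foyer}
A1: add {dock, hall} — dock (Pursuer) has dock→foyer; hall (Pursuer) has hall→foyer.
A2: add {garage, lobby} — garage (Pursuer) has garage→hall; lobby (Pursuer) has lobby→hall.
A3 = A2; e.g. cellar (Pursuer) has no edge into A2. Fixed point.
Pursuer's winning region = {dock, foyer, garage, hall, lobby}.

dock, foyer, garage, hall, lobby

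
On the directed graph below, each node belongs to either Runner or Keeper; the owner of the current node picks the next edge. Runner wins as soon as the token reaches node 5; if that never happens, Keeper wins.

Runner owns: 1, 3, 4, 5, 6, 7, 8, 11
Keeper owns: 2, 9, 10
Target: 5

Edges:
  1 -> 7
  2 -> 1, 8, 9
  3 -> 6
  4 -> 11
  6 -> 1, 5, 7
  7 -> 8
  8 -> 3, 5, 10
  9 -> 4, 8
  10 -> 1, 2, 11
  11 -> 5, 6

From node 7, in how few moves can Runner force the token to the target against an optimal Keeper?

A0 = {5}
A1: add {6, 8, 11} — 6 (Runner) has 6→5; 8 (Runner) has 8→5; 11 (Runner) has 11→5.
A2: add {3, 4, 7} — 3 (Runner) has 3→6; 4 (Runner) has 4→11; 7 (Runner) has 7→8.
7 enters the attractor at level 2, so Runner can force the target in 2 moves from there.

2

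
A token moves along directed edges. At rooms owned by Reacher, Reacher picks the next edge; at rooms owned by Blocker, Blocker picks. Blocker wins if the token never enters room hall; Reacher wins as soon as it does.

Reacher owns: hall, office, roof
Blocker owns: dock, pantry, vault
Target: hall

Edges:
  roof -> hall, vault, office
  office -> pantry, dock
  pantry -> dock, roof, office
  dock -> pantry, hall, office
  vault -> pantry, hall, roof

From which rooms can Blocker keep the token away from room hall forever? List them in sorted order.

dock, office, pantry, vault

A0 = {hall}
A1: add {roof} — roof (Reacher) has roof→hall.
A2 = A1; e.g. pantry (Blocker) can still go to dock. Fixed point.
Reacher's attractor = {hall, roof}; Blocker avoids the target exactly from the complement.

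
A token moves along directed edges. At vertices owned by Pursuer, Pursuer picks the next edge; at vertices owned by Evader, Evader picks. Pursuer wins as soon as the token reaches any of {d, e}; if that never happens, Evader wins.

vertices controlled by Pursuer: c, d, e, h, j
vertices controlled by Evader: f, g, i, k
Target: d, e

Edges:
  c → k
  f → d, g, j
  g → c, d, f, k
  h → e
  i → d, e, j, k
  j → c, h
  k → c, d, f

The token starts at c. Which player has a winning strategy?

Evader

A0 = {d, e}
A1: add {h} — h (Pursuer) has h→e.
A2: add {j} — j (Pursuer) has j→h.
A3 = A2; e.g. c (Pursuer) has no edge into A2. Fixed point.
c never enters the attractor, so Evader can avoid the target forever.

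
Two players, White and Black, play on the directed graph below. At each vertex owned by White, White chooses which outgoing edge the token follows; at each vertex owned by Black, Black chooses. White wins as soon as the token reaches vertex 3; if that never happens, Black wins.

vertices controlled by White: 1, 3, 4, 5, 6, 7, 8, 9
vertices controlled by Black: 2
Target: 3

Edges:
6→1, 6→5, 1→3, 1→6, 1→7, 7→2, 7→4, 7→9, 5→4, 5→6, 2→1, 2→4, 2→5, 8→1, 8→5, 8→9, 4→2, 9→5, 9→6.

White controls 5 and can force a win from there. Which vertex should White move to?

6

A0 = {3}
A1: add {1} — 1 (White) has 1→3.
A2: add {6, 8} — 6 (White) has 6→1; 8 (White) has 8→1.
A3: add {5, 9} — 5 (White) has 5→6; 9 (White) has 9→6.
A4: add {7} — 7 (White) has 7→9.
A5 = A4; e.g. 2 (Black) can still go to 4. Fixed point.
From 5, successor 6 is in the attractor (rank 2); the other successor 4 is not.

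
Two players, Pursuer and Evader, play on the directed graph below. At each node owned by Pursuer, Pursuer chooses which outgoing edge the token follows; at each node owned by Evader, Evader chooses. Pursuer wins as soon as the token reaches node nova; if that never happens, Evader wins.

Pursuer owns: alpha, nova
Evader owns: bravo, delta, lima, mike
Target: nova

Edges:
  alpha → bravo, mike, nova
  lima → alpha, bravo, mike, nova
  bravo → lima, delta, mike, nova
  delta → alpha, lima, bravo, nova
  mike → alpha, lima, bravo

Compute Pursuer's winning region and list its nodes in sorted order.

alpha, nova

A0 = {nova}
A1: add {alpha} — alpha (Pursuer) has alpha→nova.
A2 = A1; e.g. lima (Evader) can still go to bravo. Fixed point.
Pursuer's winning region = {alpha, nova}.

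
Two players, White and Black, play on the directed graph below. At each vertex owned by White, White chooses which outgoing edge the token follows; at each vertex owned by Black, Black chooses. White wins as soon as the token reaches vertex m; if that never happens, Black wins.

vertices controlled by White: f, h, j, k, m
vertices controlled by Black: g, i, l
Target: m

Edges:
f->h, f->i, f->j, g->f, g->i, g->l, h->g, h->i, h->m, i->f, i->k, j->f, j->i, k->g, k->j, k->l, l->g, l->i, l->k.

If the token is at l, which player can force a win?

A0 = {m}
A1: add {h} — h (White) has h→m.
A2: add {f} — f (White) has f→h.
A3: add {j} — j (White) has j→f.
A4: add {k} — k (White) has k→j.
A5: add {i} — i (Black): all of {f, k} already in.
A6 = A5; e.g. g (Black) can still go to l. Fixed point.
l never enters the attractor, so Black can avoid the target forever.

Black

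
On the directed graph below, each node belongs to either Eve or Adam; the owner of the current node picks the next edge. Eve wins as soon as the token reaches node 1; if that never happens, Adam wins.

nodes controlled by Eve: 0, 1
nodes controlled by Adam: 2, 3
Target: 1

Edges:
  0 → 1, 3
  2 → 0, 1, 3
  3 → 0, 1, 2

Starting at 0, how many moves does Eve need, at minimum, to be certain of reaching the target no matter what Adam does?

1

A0 = {1}
A1: add {0} — 0 (Eve) has 0→1.
A2 = A1; e.g. 2 (Adam) can still go to 3. Fixed point.
0 enters the attractor at level 1, so Eve can force the target in 1 move from there.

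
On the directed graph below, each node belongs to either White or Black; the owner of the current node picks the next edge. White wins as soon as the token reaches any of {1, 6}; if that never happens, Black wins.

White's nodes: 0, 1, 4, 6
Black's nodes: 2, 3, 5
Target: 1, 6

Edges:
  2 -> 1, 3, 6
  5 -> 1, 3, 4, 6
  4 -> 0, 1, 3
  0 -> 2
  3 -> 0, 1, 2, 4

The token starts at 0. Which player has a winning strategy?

A0 = {1, 6}
A1: add {4} — 4 (White) has 4→1.
A2 = A1; e.g. 0 (White) has no edge into A1. Fixed point.
0 never enters the attractor, so Black can avoid the target forever.

Black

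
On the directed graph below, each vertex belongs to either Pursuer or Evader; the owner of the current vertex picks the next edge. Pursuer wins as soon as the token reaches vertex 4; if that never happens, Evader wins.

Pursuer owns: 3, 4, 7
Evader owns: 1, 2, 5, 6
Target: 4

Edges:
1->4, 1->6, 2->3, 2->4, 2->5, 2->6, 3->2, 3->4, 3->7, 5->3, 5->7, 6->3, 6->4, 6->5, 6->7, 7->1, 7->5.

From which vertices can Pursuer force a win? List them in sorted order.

A0 = {4}
A1: add {3} — 3 (Pursuer) has 3→4.
A2 = A1; e.g. 1 (Evader) can still go to 6. Fixed point.
Pursuer's winning region = {3, 4}.

3, 4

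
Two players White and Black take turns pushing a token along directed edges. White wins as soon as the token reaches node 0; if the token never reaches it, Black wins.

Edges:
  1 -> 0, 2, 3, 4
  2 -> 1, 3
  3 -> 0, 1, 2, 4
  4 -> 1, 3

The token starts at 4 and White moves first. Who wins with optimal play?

Track states (vertex, player-to-move).
A0 = {(0,White), (0,Black)}
A1: add {(1,White), (3,White)}.
A2: add {(2,Black), (4,Black)}.
A3 = A2; e.g. (1,Black) stays out. (4,White) never enters ⇒ Black avoids the target.

Black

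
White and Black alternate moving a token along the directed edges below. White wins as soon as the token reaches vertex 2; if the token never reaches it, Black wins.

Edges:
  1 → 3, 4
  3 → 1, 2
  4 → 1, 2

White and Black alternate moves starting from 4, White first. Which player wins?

White

Track states (vertex, player-to-move).
A0 = {(2,White), (2,Black)}
A1: add {(3,White), (4,White)}.
(4,White) ∈ A1 ⇒ White forces the target.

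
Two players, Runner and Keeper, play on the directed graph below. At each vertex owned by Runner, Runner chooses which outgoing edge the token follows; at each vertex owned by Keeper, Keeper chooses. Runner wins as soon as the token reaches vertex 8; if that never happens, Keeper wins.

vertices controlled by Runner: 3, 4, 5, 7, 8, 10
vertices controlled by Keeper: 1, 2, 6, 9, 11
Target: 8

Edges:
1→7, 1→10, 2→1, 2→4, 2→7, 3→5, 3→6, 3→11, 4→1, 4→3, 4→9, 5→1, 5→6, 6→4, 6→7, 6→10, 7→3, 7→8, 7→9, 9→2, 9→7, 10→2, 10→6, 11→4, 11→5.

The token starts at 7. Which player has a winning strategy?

A0 = {8}
A1: add {7} — 7 (Runner) has 7→8.
A2 = A1; e.g. 1 (Keeper) can still go to 10. Fixed point.
7 ∈ A1, so Runner can force the target.

Runner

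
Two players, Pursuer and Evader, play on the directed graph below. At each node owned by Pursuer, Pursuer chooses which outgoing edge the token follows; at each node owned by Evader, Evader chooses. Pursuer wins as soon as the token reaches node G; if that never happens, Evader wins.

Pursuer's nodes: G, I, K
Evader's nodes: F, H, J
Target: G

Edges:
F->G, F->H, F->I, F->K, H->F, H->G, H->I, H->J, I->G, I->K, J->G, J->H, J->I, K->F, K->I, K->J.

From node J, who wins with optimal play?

A0 = {G}
A1: add {I} — I (Pursuer) has I→G.
A2: add {K} — K (Pursuer) has K→I.
A3 = A2; e.g. F (Evader) can still go to H. Fixed point.
J never enters the attractor, so Evader can avoid the target forever.

Evader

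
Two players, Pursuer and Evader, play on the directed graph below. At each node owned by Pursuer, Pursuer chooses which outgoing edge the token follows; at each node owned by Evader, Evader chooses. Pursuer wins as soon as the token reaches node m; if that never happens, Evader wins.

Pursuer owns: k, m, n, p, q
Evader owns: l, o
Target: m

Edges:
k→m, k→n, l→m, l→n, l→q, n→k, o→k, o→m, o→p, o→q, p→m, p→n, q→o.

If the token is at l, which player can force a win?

A0 = {m}
A1: add {k, p} — k (Pursuer) has k→m; p (Pursuer) has p→m.
A2: add {n} — n (Pursuer) has n→k.
A3 = A2; e.g. l (Evader) can still go to q. Fixed point.
l never enters the attractor, so Evader can avoid the target forever.

Evader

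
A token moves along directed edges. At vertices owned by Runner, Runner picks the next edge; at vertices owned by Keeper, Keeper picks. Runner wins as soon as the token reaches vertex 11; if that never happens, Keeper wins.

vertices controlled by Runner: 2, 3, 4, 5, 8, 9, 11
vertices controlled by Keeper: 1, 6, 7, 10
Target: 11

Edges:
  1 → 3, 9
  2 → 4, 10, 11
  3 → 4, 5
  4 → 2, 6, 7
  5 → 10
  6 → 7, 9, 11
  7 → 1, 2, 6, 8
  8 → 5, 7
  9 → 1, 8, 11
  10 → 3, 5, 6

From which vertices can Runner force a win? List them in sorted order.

1, 2, 3, 4, 9, 11

A0 = {11}
A1: add {2, 9} — 2 (Runner) has 2→11; 9 (Runner) has 9→11.
A2: add {4} — 4 (Runner) has 4→2.
A3: add {3} — 3 (Runner) has 3→4.
A4: add {1} — 1 (Keeper): all of {3, 9} already in.
A5 = A4; e.g. 5 (Runner) has no edge into A4. Fixed point.
Runner's winning region = {1, 2, 3, 4, 9, 11}.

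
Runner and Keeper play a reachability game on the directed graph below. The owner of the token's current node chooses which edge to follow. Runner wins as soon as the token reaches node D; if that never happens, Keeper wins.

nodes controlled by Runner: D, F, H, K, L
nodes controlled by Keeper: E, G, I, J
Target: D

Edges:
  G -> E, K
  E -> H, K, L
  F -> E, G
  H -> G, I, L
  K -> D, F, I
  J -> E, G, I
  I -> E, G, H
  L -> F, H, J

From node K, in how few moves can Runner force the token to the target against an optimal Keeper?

A0 = {D}
A1: add {K} — K (Runner) has K→D.
A2 = A1; e.g. E (Keeper) can still go to H. Fixed point.
K enters the attractor at level 1, so Runner can force the target in 1 move from there.

1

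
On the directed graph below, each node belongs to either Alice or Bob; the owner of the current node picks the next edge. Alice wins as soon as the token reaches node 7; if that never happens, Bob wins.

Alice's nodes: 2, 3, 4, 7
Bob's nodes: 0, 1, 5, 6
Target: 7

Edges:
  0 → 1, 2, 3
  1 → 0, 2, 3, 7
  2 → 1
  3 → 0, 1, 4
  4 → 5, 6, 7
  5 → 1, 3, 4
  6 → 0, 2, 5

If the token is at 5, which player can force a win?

A0 = {7}
A1: add {4} — 4 (Alice) has 4→7.
A2: add {3} — 3 (Alice) has 3→4.
A3 = A2; e.g. 0 (Bob) can still go to 1. Fixed point.
5 never enters the attractor, so Bob can avoid the target forever.

Bob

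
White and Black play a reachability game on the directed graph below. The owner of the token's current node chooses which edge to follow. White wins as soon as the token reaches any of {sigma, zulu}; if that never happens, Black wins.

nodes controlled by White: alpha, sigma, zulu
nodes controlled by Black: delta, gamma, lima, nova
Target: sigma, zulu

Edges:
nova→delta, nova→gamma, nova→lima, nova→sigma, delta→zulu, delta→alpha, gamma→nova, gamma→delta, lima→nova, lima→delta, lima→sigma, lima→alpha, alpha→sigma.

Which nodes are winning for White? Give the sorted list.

alpha, delta, sigma, zulu

A0 = {sigma, zulu}
A1: add {alpha} — alpha (White) has alpha→sigma.
A2: add {delta} — delta (Black): all of {zulu, alpha} already in.
A3 = A2; e.g. nova (Black) can still go to gamma. Fixed point.
White's winning region = {alpha, delta, sigma, zulu}.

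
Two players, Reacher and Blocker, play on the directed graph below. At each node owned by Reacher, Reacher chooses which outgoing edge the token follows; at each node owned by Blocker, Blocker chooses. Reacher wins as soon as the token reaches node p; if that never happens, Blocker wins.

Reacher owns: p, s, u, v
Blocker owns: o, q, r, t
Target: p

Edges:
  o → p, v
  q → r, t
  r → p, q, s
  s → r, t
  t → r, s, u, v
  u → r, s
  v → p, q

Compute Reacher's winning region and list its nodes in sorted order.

o, p, v

A0 = {p}
A1: add {v} — v (Reacher) has v→p.
A2: add {o} — o (Blocker): all of {p, v} already in.
A3 = A2; e.g. q (Blocker) can still go to r. Fixed point.
Reacher's winning region = {o, p, v}.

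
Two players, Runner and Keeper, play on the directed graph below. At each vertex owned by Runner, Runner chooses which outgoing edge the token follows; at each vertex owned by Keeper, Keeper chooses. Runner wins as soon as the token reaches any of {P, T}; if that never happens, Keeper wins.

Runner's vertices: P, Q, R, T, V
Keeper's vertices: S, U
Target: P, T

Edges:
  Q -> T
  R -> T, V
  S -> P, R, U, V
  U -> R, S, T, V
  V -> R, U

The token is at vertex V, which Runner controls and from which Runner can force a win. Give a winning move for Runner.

A0 = {P, T}
A1: add {Q, R} — Q (Runner) has Q→T; R (Runner) has R→T.
A2: add {V} — V (Runner) has V→R.
A3 = A2; e.g. S (Keeper) can still go to U. Fixed point.
From V, successor R is in the attractor (rank 1); the other successor U is not.

R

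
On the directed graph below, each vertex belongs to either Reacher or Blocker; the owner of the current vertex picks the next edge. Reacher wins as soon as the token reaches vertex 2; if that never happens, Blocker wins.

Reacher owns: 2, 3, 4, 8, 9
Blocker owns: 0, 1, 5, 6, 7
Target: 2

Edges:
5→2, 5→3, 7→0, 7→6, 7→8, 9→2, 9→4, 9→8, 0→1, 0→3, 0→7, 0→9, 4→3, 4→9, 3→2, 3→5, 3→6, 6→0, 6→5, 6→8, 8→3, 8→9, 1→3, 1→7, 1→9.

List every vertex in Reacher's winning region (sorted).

A0 = {2}
A1: add {3, 9} — 3 (Reacher) has 3→2; 9 (Reacher) has 9→2.
A2: add {4, 5, 8} — 4 (Reacher) has 4→3; 5 (Blocker): all of {2, 3} already in; 8 (Reacher) has 8→3.
A3 = A2; e.g. 0 (Blocker) can still go to 1. Fixed point.
Reacher's winning region = {2, 3, 4, 5, 8, 9}.

2, 3, 4, 5, 8, 9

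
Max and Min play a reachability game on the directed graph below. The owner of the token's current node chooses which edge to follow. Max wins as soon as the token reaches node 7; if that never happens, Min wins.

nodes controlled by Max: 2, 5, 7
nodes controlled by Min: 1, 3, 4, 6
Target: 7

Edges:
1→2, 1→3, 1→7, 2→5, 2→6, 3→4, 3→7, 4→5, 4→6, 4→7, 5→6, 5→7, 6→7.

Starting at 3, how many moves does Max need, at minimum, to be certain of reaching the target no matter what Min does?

3

A0 = {7}
A1: add {5, 6} — 5 (Max) has 5→7; 6 (Min): all of {7} already in.
A2: add {2, 4} — 2 (Max) has 2→5; 4 (Min): all of {5, 6, 7} already in.
A3: add {3} — 3 (Min): all of {4, 7} already in.
3 enters the attractor at level 3, so Max can force the target in 3 moves from there.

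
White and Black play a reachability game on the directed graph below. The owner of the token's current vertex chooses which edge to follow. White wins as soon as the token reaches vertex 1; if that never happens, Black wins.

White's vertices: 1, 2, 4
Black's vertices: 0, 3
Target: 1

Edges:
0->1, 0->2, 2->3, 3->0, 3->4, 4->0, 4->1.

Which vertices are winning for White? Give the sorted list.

1, 4

A0 = {1}
A1: add {4} — 4 (White) has 4→1.
A2 = A1; e.g. 0 (Black) can still go to 2. Fixed point.
White's winning region = {1, 4}.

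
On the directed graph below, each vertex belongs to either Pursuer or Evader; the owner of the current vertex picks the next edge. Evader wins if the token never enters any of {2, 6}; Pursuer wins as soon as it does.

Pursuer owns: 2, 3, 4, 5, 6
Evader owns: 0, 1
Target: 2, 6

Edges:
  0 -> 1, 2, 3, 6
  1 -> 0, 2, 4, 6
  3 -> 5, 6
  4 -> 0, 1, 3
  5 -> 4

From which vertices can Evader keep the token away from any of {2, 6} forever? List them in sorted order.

A0 = {2, 6}
A1: add {3} — 3 (Pursuer) has 3→6.
A2: add {4} — 4 (Pursuer) has 4→3.
A3: add {5} — 5 (Pursuer) has 5→4.
A4 = A3; e.g. 0 (Evader) can still go to 1. Fixed point.
Pursuer's attractor = {2, 3, 4, 5, 6}; Evader avoids the target exactly from the complement.

0, 1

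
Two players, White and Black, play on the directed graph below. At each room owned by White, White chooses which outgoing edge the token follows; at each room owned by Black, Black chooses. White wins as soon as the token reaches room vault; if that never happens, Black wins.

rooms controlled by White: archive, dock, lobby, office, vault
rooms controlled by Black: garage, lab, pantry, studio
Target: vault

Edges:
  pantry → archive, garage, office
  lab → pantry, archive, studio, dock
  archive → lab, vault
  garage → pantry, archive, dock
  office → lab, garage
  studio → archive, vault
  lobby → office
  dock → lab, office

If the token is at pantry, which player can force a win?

Black

A0 = {vault}
A1: add {archive} — archive (White) has archive→vault.
A2: add {studio} — studio (Black): all of {archive, vault} already in.
A3 = A2; e.g. pantry (Black) can still go to garage. Fixed point.
pantry never enters the attractor, so Black can avoid the target forever.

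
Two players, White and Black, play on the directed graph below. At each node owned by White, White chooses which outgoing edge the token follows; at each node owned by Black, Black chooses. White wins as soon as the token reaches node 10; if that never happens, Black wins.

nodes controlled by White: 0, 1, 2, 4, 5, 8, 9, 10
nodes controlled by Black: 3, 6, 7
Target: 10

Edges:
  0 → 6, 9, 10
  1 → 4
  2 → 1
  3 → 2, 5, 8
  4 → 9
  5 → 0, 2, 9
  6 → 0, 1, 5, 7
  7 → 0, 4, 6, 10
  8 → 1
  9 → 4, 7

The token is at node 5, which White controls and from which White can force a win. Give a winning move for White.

A0 = {10}
A1: add {0} — 0 (White) has 0→10.
A2: add {5} — 5 (White) has 5→0.
A3 = A2; e.g. 1 (White) has no edge into A2. Fixed point.
From 5, successor 0 is in the attractor (rank 1); the other successors 2, 9 are not.

0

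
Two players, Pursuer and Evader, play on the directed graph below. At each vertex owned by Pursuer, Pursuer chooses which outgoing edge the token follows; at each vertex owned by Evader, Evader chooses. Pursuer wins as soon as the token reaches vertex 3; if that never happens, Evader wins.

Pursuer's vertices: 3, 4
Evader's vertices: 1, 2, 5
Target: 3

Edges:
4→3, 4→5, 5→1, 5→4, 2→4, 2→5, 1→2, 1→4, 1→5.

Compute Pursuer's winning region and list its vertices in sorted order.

3, 4

A0 = {3}
A1: add {4} — 4 (Pursuer) has 4→3.
A2 = A1; e.g. 1 (Evader) can still go to 2. Fixed point.
Pursuer's winning region = {3, 4}.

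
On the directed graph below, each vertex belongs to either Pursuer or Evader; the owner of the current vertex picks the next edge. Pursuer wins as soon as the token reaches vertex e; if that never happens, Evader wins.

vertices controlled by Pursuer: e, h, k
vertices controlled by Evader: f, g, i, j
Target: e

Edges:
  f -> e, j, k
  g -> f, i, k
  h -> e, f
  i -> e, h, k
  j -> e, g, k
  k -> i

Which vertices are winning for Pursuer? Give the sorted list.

e, h

A0 = {e}
A1: add {h} — h (Pursuer) has h→e.
A2 = A1; e.g. f (Evader) can still go to j. Fixed point.
Pursuer's winning region = {e, h}.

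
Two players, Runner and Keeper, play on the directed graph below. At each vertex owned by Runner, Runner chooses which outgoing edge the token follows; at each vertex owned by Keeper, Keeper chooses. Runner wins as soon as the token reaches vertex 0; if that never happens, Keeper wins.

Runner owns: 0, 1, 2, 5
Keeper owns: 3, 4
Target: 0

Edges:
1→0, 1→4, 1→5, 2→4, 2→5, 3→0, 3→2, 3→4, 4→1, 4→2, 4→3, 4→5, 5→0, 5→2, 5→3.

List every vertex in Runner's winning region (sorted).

A0 = {0}
A1: add {1, 5} — 1 (Runner) has 1→0; 5 (Runner) has 5→0.
A2: add {2} — 2 (Runner) has 2→5.
A3 = A2; e.g. 3 (Keeper) can still go to 4. Fixed point.
Runner's winning region = {0, 1, 2, 5}.

0, 1, 2, 5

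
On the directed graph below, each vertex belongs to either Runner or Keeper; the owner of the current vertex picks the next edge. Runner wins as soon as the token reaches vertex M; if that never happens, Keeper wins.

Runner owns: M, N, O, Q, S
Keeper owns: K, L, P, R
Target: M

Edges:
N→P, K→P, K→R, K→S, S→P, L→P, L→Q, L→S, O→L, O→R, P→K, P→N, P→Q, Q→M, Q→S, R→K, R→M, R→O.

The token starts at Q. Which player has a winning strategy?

A0 = {M}
A1: add {Q} — Q (Runner) has Q→M.
A2 = A1; e.g. K (Keeper) can still go to P. Fixed point.
Q ∈ A1, so Runner can force the target.

Runner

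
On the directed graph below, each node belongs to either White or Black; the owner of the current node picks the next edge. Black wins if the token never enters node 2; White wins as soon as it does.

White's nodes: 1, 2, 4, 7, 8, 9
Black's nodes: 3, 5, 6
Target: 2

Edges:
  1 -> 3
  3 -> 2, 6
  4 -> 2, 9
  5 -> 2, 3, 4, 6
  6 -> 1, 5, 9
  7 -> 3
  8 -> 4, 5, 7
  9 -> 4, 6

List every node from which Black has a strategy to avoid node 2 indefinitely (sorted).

1, 3, 5, 6, 7

A0 = {2}
A1: add {4} — 4 (White) has 4→2.
A2: add {8, 9} — 8 (White) has 8→4; 9 (White) has 9→4.
A3 = A2; e.g. 1 (White) has no edge into A2. Fixed point.
White's attractor = {2, 4, 8, 9}; Black avoids the target exactly from the complement.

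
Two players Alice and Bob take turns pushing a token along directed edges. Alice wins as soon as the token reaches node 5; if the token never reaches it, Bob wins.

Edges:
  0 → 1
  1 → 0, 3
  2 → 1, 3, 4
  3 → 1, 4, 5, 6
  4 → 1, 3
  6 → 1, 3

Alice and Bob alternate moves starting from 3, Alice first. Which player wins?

Track states (vertex, player-to-move).
A0 = {(5,Alice), (5,Bob)}
A1: add {(3,Alice)}.
(3,Alice) ∈ A1 ⇒ Alice forces the target.

Alice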